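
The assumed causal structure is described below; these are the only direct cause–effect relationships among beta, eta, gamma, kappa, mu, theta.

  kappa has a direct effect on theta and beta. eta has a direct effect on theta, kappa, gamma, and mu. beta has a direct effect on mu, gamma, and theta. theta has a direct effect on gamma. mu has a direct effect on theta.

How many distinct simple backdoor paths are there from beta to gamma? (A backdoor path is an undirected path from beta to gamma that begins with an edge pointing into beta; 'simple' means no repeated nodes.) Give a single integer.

6

A backdoor path from beta to gamma is any simple undirected path whose first edge points into beta (i.e. leaves beta via a parent).
Parents of beta: {kappa}.
Enumerating:
  P1: beta <- kappa <- eta -> mu -> theta -> gamma
  P2: beta <- kappa <- eta -> theta -> gamma
  P3: beta <- kappa <- eta -> gamma
  P4: beta <- kappa -> theta <- eta -> gamma
  P5: beta <- kappa -> theta <- mu <- eta -> gamma
  P6: beta <- kappa -> theta -> gamma
That exhausts the simple backdoor paths. Count: 6.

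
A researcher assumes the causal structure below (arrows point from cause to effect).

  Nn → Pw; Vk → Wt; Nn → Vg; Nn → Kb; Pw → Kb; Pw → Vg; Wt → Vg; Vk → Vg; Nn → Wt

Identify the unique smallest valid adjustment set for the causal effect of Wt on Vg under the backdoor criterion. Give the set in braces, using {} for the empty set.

{Nn, Vk}

Variables eligible for adjustment (non-descendants of Wt, excluding Wt and Vg): {Kb, Nn, Pw, Vk}.
Backdoor paths from Wt to Vg:
  P1: Wt <- Vk -> Vg
  P2: Wt <- Nn -> Pw -> Vg
  P3: Wt <- Nn -> Vg
  P4: Wt <- Nn -> Kb <- Pw -> Vg
The empty set is not sufficient: P1 (Wt <- Vk -> Vg) has no collider blocking it and no conditioned non-collider, so it is open.
Try {Nn, Vk}:
  P1: blocked at fork node Vk ∈ conditioning set.
  P2: blocked at fork node Nn ∈ conditioning set.
  P3: blocked at fork node Nn ∈ conditioning set.
  P4: blocked at fork node Nn ∈ conditioning set.
{Nn, Vk} contains no descendant of Wt and blocks every backdoor path.
Every element of {Nn, Vk} is needed (dropping Nn leaves P2 open; dropping Vk leaves P1 open), so no proper subset is valid.
Among all size-2 subsets of the eligible variables, only {Nn, Vk} blocks every backdoor path, so it is the unique smallest valid adjustment set.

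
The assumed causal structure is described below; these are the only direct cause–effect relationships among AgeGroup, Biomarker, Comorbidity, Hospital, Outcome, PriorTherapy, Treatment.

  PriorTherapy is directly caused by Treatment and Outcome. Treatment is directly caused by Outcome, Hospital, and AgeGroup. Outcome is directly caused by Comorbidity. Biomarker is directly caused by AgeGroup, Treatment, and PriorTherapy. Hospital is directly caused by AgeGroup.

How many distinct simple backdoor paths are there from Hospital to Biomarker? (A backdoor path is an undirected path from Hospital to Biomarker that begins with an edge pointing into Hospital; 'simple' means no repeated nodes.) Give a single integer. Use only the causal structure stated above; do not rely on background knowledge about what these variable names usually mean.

4

A backdoor path from Hospital to Biomarker is any simple undirected path whose first edge points into Hospital (i.e. leaves Hospital via a parent).
Parents of Hospital: {AgeGroup}.
Enumerating:
  P1: Hospital <- AgeGroup -> Treatment <- Outcome -> PriorTherapy -> Biomarker
  P2: Hospital <- AgeGroup -> Treatment -> PriorTherapy -> Biomarker
  P3: Hospital <- AgeGroup -> Treatment -> Biomarker
  P4: Hospital <- AgeGroup -> Biomarker
That exhausts the simple backdoor paths. Count: 4.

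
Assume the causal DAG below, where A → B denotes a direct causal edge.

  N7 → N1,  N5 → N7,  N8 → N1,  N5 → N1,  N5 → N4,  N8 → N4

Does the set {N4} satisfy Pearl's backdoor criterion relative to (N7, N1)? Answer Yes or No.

No

Backdoor paths from N7 to N1 (paths whose first edge points into N7):
  P1: N7 <- N5 -> N1
  P2: N7 <- N5 -> N4 <- N8 -> N1
Condition 1 (no descendant of N7 in the set): holds — descendants of N7 are {N1}; none are in {N4}.
Condition 2 (every backdoor path blocked by {N4}):
  P1: open — no interior node is in the conditioning set.
  P2: open — collider(s) N4 are conditioned on (or have a conditioned descendant) and no non-collider on the path is in the set.
{N4} does not satisfy the backdoor criterion.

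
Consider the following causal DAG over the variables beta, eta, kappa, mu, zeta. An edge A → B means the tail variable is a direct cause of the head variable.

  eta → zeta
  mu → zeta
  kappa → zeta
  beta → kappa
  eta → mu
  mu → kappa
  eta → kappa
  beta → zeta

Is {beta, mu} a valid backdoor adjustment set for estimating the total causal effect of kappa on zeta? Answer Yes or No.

Backdoor paths from kappa to zeta (paths whose first edge points into kappa):
  P1: kappa <- eta -> mu -> zeta
  P2: kappa <- eta -> zeta
  P3: kappa <- mu <- eta -> zeta
  P4: kappa <- mu -> zeta
  P5: kappa <- beta -> zeta
Condition 1 (no descendant of kappa in the set): holds — descendants of kappa are {zeta}; none are in {beta, mu}.
Condition 2 (every backdoor path blocked by {beta, mu}):
  P1: blocked at chain node mu ∈ conditioning set.
  P2: open — no interior node is in the conditioning set.
  P3: blocked at chain node mu ∈ conditioning set.
  P4: blocked at fork node mu ∈ conditioning set.
  P5: blocked at fork node beta ∈ conditioning set.
{beta, mu} does not satisfy the backdoor criterion.

No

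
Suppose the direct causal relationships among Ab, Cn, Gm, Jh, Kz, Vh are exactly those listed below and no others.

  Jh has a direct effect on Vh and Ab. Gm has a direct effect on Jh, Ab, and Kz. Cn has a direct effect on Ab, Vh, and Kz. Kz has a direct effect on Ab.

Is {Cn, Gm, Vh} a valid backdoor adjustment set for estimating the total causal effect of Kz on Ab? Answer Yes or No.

Backdoor paths from Kz to Ab (paths whose first edge points into Kz):
  P1: Kz <- Gm -> Jh -> Vh <- Cn -> Ab
  P2: Kz <- Gm -> Jh -> Ab
  P3: Kz <- Gm -> Ab
  P4: Kz <- Cn -> Vh <- Jh <- Gm -> Ab
  P5: Kz <- Cn -> Vh <- Jh -> Ab
  P6: Kz <- Cn -> Ab
Condition 1 (no descendant of Kz in the set): holds — descendants of Kz are {Ab}; none are in {Cn, Gm, Vh}.
Condition 2 (every backdoor path blocked by {Cn, Gm, Vh}):
  P1: blocked at fork node Gm ∈ conditioning set.
  P2: blocked at fork node Gm ∈ conditioning set.
  P3: blocked at fork node Gm ∈ conditioning set.
  P4: blocked at fork node Cn ∈ conditioning set.
  P5: blocked at fork node Cn ∈ conditioning set.
  P6: blocked at fork node Cn ∈ conditioning set.
{Cn, Gm, Vh} satisfies the backdoor criterion.

Yes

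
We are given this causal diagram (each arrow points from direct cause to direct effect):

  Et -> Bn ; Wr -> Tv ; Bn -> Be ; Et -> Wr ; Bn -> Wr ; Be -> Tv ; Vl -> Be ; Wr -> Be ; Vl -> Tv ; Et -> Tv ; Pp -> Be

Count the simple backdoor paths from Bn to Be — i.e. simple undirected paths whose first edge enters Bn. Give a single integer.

6

A backdoor path from Bn to Be is any simple undirected path whose first edge points into Bn (i.e. leaves Bn via a parent).
Parents of Bn: {Et}.
Enumerating:
  P1: Bn <- Et -> Wr -> Be
  P2: Bn <- Et -> Wr -> Tv <- Vl -> Be
  P3: Bn <- Et -> Wr -> Tv <- Be
  P4: Bn <- Et -> Tv <- Vl -> Be
  P5: Bn <- Et -> Tv <- Wr -> Be
  P6: Bn <- Et -> Tv <- Be
That exhausts the simple backdoor paths. Count: 6.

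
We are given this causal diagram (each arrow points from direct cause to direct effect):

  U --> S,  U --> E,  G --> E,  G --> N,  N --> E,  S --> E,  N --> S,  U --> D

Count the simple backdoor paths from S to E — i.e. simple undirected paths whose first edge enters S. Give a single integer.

A backdoor path from S to E is any simple undirected path whose first edge points into S (i.e. leaves S via a parent).
Parents of S: {N, U}.
Enumerating:
  P1: S <- U -> E
  P2: S <- N <- G -> E
  P3: S <- N -> E
That exhausts the simple backdoor paths. Count: 3.

3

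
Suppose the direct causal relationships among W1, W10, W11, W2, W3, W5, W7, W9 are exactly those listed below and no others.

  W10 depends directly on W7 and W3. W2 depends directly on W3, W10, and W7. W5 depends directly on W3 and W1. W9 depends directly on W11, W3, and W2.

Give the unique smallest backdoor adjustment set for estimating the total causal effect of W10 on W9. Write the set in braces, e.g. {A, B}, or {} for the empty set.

{W3, W7}

Variables eligible for adjustment (non-descendants of W10, excluding W10 and W9): {W1, W11, W3, W5, W7}.
Backdoor paths from W10 to W9:
  P1: W10 <- W3 -> W2 -> W9
  P2: W10 <- W3 -> W9
  P3: W10 <- W7 -> W2 <- W3 -> W9
  P4: W10 <- W7 -> W2 -> W9
The empty set is not sufficient: P1 (W10 <- W3 -> W2 -> W9) has no collider blocking it and no conditioned non-collider, so it is open.
Try {W3, W7}:
  P1: blocked at fork node W3 ∈ conditioning set.
  P2: blocked at fork node W3 ∈ conditioning set.
  P3: blocked at fork node W7 ∈ conditioning set.
  P4: blocked at fork node W7 ∈ conditioning set.
{W3, W7} contains no descendant of W10 and blocks every backdoor path.
Every element of {W3, W7} is needed (dropping W3 leaves P1 open; dropping W7 leaves P4 open), so no proper subset is valid.
Among all size-2 subsets of the eligible variables, only {W3, W7} blocks every backdoor path, so it is the unique smallest valid adjustment set.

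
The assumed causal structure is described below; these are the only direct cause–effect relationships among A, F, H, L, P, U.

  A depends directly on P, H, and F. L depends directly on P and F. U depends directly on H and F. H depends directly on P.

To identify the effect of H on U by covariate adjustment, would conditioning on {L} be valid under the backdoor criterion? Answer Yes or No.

No

Backdoor paths from H to U (paths whose first edge points into H):
  P1: H <- P -> A <- F -> U
  P2: H <- P -> L <- F -> U
Condition 1 (no descendant of H in the set): holds — descendants of H are {A, U}; none are in {L}.
Condition 2 (every backdoor path blocked by {L}):
  P1: blocked at collider A (neither it nor any descendant is in the conditioning set).
  P2: open — collider(s) L are conditioned on (or have a conditioned descendant) and no non-collider on the path is in the set.
{L} does not satisfy the backdoor criterion.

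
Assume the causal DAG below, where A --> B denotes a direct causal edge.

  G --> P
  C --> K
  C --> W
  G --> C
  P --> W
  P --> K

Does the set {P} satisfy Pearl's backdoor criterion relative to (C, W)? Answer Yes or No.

Backdoor paths from C to W (paths whose first edge points into C):
  P1: C <- G -> P -> W
Condition 1 (no descendant of C in the set): holds — descendants of C are {K, W}; none are in {P}.
Condition 2 (every backdoor path blocked by {P}):
  P1: blocked at chain node P ∈ conditioning set.
{P} satisfies the backdoor criterion.

Yes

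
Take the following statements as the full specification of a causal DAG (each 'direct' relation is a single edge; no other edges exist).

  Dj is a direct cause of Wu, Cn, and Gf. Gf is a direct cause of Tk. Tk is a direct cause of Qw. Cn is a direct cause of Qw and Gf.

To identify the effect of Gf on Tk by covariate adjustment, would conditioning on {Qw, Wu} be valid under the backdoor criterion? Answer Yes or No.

Backdoor paths from Gf to Tk (paths whose first edge points into Gf):
  P1: Gf <- Dj -> Cn -> Qw <- Tk
  P2: Gf <- Cn -> Qw <- Tk
Condition 1 (no descendant of Gf in the set): FAILS — Qw is a descendant of Gf.
Condition 2 (every backdoor path blocked by {Qw, Wu}):
  P1: open — collider(s) Qw are conditioned on (or have a conditioned descendant) and no non-collider on the path is in the set.
  P2: open — collider(s) Qw are conditioned on (or have a conditioned descendant) and no non-collider on the path is in the set.
{Qw, Wu} does not satisfy the backdoor criterion.

No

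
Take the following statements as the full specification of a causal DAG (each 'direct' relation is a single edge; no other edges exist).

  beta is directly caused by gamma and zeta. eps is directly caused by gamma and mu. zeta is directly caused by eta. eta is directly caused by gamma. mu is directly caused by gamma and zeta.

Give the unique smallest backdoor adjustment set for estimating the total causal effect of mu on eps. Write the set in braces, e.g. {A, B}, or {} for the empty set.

{gamma}

Variables eligible for adjustment (non-descendants of mu, excluding mu and eps): {beta, eta, gamma, zeta}.
Backdoor paths from mu to eps:
  P1: mu <- gamma -> eps
  P2: mu <- zeta <- eta <- gamma -> eps
  P3: mu <- zeta -> beta <- gamma -> eps
The empty set is not sufficient: P1 (mu <- gamma -> eps) has no collider blocking it and no conditioned non-collider, so it is open.
Try {gamma}:
  P1: blocked at fork node gamma ∈ conditioning set.
  P2: blocked at fork node gamma ∈ conditioning set.
  P3: blocked at collider beta (neither it nor any descendant is in the conditioning set).
{gamma} contains no descendant of mu and blocks every backdoor path.
No other singleton works — e.g. {eta} leaves P1 open — so {gamma} is the unique smallest valid adjustment set.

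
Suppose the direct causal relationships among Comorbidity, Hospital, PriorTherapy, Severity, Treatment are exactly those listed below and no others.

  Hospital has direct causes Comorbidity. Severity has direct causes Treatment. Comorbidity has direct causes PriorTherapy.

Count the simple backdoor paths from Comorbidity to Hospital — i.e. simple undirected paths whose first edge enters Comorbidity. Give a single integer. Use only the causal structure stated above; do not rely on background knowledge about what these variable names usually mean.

A backdoor path from Comorbidity to Hospital is any simple undirected path whose first edge points into Comorbidity (i.e. leaves Comorbidity via a parent).
Parents of Comorbidity: {PriorTherapy}.
No simple path from any parent of Comorbidity reaches Hospital without revisiting Comorbidity, so there are no backdoor paths.

0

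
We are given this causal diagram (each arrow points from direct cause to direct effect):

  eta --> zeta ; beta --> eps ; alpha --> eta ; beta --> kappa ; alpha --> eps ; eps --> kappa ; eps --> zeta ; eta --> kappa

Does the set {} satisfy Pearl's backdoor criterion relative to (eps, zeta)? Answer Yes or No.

No

Backdoor paths from eps to zeta (paths whose first edge points into eps):
  P1: eps <- alpha -> eta -> zeta
  P2: eps <- beta -> kappa <- eta -> zeta
Condition 1 (no descendant of eps in the set): holds — descendants of eps are {kappa, zeta}; none are in {}.
Condition 2 (every backdoor path blocked by {}):
  P1: open — no interior node is in the conditioning set.
  P2: blocked at collider kappa (neither it nor any descendant is in the conditioning set).
{} does not satisfy the backdoor criterion.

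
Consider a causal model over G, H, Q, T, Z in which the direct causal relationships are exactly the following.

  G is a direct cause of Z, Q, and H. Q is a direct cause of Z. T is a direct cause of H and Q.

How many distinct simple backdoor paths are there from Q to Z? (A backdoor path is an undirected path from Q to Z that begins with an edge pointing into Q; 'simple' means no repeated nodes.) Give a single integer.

2

A backdoor path from Q to Z is any simple undirected path whose first edge points into Q (i.e. leaves Q via a parent).
Parents of Q: {G, T}.
Enumerating:
  P1: Q <- T -> H <- G -> Z
  P2: Q <- G -> Z
That exhausts the simple backdoor paths. Count: 2.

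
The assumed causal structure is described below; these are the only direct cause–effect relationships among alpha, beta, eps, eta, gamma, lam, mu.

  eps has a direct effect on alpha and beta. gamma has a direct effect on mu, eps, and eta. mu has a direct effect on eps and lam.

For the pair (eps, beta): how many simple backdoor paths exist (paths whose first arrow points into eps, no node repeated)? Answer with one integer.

A backdoor path from eps to beta is any simple undirected path whose first edge points into eps (i.e. leaves eps via a parent).
Parents of eps: {gamma, mu}.
No simple path from any parent of eps reaches beta without revisiting eps, so there are no backdoor paths.

0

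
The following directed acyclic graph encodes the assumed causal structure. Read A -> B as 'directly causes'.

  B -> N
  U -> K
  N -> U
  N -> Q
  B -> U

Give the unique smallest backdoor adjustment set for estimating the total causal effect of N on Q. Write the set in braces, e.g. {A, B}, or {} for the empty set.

{}

Variables eligible for adjustment (non-descendants of N, excluding N and Q): {B}.
Backdoor paths from N to Q:
  (none)
With no backdoor paths the empty set already satisfies the criterion, and it is trivially minimal.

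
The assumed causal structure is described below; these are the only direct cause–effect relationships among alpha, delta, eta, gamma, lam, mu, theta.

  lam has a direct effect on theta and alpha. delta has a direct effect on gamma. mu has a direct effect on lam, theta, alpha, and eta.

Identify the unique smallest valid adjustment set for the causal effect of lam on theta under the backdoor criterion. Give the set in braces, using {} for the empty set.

Variables eligible for adjustment (non-descendants of lam, excluding lam and theta): {delta, eta, gamma, mu}.
Backdoor paths from lam to theta:
  P1: lam <- mu -> theta
The empty set is not sufficient: P1 (lam <- mu -> theta) has no collider blocking it and no conditioned non-collider, so it is open.
Try {mu}:
  P1: blocked at fork node mu ∈ conditioning set.
{mu} contains no descendant of lam and blocks every backdoor path.
No other singleton works — e.g. {eta} leaves P1 open — so {mu} is the unique smallest valid adjustment set.

{mu}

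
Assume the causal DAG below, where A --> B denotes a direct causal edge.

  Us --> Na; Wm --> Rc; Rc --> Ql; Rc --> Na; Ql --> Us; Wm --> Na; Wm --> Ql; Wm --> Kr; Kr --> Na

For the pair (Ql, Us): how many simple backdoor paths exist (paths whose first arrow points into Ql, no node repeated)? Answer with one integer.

A backdoor path from Ql to Us is any simple undirected path whose first edge points into Ql (i.e. leaves Ql via a parent).
Parents of Ql: {Rc, Wm}.
Enumerating:
  P1: Ql <- Wm -> Rc -> Na <- Us
  P2: Ql <- Wm -> Kr -> Na <- Us
  P3: Ql <- Wm -> Na <- Us
  P4: Ql <- Rc <- Wm -> Kr -> Na <- Us
  P5: Ql <- Rc <- Wm -> Na <- Us
  P6: Ql <- Rc -> Na <- Us
That exhausts the simple backdoor paths. Count: 6.

6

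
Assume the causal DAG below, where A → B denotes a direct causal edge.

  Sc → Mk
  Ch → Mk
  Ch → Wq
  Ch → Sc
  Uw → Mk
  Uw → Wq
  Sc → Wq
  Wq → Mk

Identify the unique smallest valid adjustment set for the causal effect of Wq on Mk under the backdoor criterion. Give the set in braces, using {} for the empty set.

{Ch, Sc, Uw}

Variables eligible for adjustment (non-descendants of Wq, excluding Wq and Mk): {Ch, Sc, Uw}.
Backdoor paths from Wq to Mk:
  P1: Wq <- Ch -> Sc -> Mk
  P2: Wq <- Ch -> Mk
  P3: Wq <- Uw -> Mk
  P4: Wq <- Sc <- Ch -> Mk
  P5: Wq <- Sc -> Mk
The empty set is not sufficient: P1 (Wq <- Ch -> Sc -> Mk) has no collider blocking it and no conditioned non-collider, so it is open.
Try {Ch, Sc, Uw}:
  P1: blocked at fork node Ch ∈ conditioning set.
  P2: blocked at fork node Ch ∈ conditioning set.
  P3: blocked at fork node Uw ∈ conditioning set.
  P4: blocked at chain node Sc ∈ conditioning set.
  P5: blocked at fork node Sc ∈ conditioning set.
{Ch, Sc, Uw} contains no descendant of Wq and blocks every backdoor path.
Every element of {Ch, Sc, Uw} is needed (dropping Ch leaves P2 open; dropping Sc leaves P5 open; dropping Uw leaves P3 open), so no proper subset is valid.
Among all size-3 subsets of the eligible variables, only {Ch, Sc, Uw} blocks every backdoor path, so it is the unique smallest valid adjustment set.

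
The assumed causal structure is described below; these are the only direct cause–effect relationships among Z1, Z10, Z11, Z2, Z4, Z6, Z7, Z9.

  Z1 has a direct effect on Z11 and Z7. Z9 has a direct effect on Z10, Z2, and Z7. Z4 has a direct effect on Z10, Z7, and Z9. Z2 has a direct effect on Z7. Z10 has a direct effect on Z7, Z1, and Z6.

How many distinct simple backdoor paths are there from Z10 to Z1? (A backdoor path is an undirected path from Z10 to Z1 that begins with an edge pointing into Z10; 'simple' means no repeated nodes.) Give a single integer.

6

A backdoor path from Z10 to Z1 is any simple undirected path whose first edge points into Z10 (i.e. leaves Z10 via a parent).
Parents of Z10: {Z4, Z9}.
Enumerating:
  P1: Z10 <- Z4 -> Z9 -> Z2 -> Z7 <- Z1
  P2: Z10 <- Z4 -> Z9 -> Z7 <- Z1
  P3: Z10 <- Z4 -> Z7 <- Z1
  P4: Z10 <- Z9 <- Z4 -> Z7 <- Z1
  P5: Z10 <- Z9 -> Z2 -> Z7 <- Z1
  P6: Z10 <- Z9 -> Z7 <- Z1
That exhausts the simple backdoor paths. Count: 6.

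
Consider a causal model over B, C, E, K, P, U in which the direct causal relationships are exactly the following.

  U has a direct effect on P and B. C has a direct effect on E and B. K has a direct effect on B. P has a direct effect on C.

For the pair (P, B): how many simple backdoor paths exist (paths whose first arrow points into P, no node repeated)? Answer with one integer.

A backdoor path from P to B is any simple undirected path whose first edge points into P (i.e. leaves P via a parent).
Parents of P: {U}.
Enumerating:
  P1: P <- U -> B
That exhausts the simple backdoor paths. Count: 1.

1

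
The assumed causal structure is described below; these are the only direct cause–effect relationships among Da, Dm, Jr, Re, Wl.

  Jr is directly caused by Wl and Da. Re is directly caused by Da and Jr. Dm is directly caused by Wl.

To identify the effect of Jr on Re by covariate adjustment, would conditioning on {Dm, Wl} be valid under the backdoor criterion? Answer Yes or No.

Backdoor paths from Jr to Re (paths whose first edge points into Jr):
  P1: Jr <- Da -> Re
Condition 1 (no descendant of Jr in the set): holds — descendants of Jr are {Re}; none are in {Dm, Wl}.
Condition 2 (every backdoor path blocked by {Dm, Wl}):
  P1: open — no interior node is in the conditioning set.
{Dm, Wl} does not satisfy the backdoor criterion.

No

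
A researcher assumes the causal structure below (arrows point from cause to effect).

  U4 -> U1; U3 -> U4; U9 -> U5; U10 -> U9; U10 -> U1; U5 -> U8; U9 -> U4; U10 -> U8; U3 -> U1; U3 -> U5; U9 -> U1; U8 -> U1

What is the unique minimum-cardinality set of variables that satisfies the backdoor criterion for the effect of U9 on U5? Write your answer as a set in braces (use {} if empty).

{}

Variables eligible for adjustment (non-descendants of U9, excluding U9 and U5): {U10, U3}.
Backdoor paths from U9 to U5:
  P1: U9 <- U10 -> U8 <- U5
  P2: U9 <- U10 -> U8 -> U1 <- U3 -> U5
  P3: U9 <- U10 -> U8 -> U1 <- U4 <- U3 -> U5
  P4: U9 <- U10 -> U1 <- U3 -> U5
  P5: U9 <- U10 -> U1 <- U4 <- U3 -> U5
  P6: U9 <- U10 -> U1 <- U8 <- U5
Each backdoor path contains an unconditioned collider, so every path is already blocked with the empty conditioning set:
  P1: blocked at collider U8 (neither it nor any descendant is in the conditioning set).
  P2: blocked at collider U1 (neither it nor any descendant is in the conditioning set).
  P3: blocked at collider U1 (neither it nor any descendant is in the conditioning set).
  P4: blocked at collider U1 (neither it nor any descendant is in the conditioning set).
  P5: blocked at collider U1 (neither it nor any descendant is in the conditioning set).
  P6: blocked at collider U1 (neither it nor any descendant is in the conditioning set).
The empty set is therefore the unique smallest valid set.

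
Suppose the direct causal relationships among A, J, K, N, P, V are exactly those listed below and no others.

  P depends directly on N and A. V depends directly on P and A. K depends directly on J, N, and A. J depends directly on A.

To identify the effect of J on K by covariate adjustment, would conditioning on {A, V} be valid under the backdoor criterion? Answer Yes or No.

Yes

Backdoor paths from J to K (paths whose first edge points into J):
  P1: J <- A -> P <- N -> K
  P2: J <- A -> K
  P3: J <- A -> V <- P <- N -> K
Condition 1 (no descendant of J in the set): holds — descendants of J are {K}; none are in {A, V}.
Condition 2 (every backdoor path blocked by {A, V}):
  P1: blocked at fork node A ∈ conditioning set.
  P2: blocked at fork node A ∈ conditioning set.
  P3: blocked at fork node A ∈ conditioning set.
{A, V} satisfies the backdoor criterion.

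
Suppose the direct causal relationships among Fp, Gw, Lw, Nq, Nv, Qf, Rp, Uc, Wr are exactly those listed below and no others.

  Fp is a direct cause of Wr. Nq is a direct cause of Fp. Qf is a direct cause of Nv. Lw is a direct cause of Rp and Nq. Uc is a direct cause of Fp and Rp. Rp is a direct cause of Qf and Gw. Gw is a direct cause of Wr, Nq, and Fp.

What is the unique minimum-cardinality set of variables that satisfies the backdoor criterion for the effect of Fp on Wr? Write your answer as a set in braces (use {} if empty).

Variables eligible for adjustment (non-descendants of Fp, excluding Fp and Wr): {Gw, Lw, Nq, Nv, Qf, Rp, Uc}.
Backdoor paths from Fp to Wr:
  P1: Fp <- Uc -> Rp <- Lw -> Nq <- Gw -> Wr
  P2: Fp <- Uc -> Rp -> Gw -> Wr
  P3: Fp <- Gw -> Wr
  P4: Fp <- Nq <- Lw -> Rp -> Gw -> Wr
  P5: Fp <- Nq <- Gw -> Wr
The empty set is not sufficient: P2 (Fp <- Uc -> Rp -> Gw -> Wr) has no collider blocking it and no conditioned non-collider, so it is open.
Try {Gw}:
  P1: blocked at collider Nq (neither it nor any descendant is in the conditioning set).
  P2: blocked at chain node Gw ∈ conditioning set.
  P3: blocked at fork node Gw ∈ conditioning set.
  P4: blocked at chain node Gw ∈ conditioning set.
  P5: blocked at fork node Gw ∈ conditioning set.
{Gw} contains no descendant of Fp and blocks every backdoor path.
No other singleton works — e.g. {Uc} leaves P3 open — so {Gw} is the unique smallest valid adjustment set.

{Gw}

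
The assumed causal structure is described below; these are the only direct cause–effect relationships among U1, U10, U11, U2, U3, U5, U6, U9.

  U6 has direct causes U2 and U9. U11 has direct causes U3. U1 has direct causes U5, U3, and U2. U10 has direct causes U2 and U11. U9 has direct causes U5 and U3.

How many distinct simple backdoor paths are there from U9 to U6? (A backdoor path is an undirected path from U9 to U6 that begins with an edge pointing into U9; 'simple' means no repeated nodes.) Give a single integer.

4

A backdoor path from U9 to U6 is any simple undirected path whose first edge points into U9 (i.e. leaves U9 via a parent).
Parents of U9: {U3, U5}.
Enumerating:
  P1: U9 <- U5 -> U1 <- U3 -> U11 -> U10 <- U2 -> U6
  P2: U9 <- U5 -> U1 <- U2 -> U6
  P3: U9 <- U3 -> U11 -> U10 <- U2 -> U6
  P4: U9 <- U3 -> U1 <- U2 -> U6
That exhausts the simple backdoor paths. Count: 4.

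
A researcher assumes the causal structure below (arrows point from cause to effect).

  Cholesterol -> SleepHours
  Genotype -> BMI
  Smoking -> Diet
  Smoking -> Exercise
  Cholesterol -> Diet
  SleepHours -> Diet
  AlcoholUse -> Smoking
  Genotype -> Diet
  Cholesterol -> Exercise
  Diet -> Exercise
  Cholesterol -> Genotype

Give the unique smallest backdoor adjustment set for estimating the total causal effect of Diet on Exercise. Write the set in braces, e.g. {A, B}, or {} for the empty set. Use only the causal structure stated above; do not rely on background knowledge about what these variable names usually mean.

{Cholesterol, Smoking}

Variables eligible for adjustment (non-descendants of Diet, excluding Diet and Exercise): {AlcoholUse, BMI, Cholesterol, Genotype, SleepHours, Smoking}.
Backdoor paths from Diet to Exercise:
  P1: Diet <- Cholesterol -> Exercise
  P2: Diet <- SleepHours <- Cholesterol -> Exercise
  P3: Diet <- Smoking -> Exercise
  P4: Diet <- Genotype <- Cholesterol -> Exercise
The empty set is not sufficient: P1 (Diet <- Cholesterol -> Exercise) has no collider blocking it and no conditioned non-collider, so it is open.
Try {Cholesterol, Smoking}:
  P1: blocked at fork node Cholesterol ∈ conditioning set.
  P2: blocked at fork node Cholesterol ∈ conditioning set.
  P3: blocked at fork node Smoking ∈ conditioning set.
  P4: blocked at fork node Cholesterol ∈ conditioning set.
{Cholesterol, Smoking} contains no descendant of Diet and blocks every backdoor path.
Every element of {Cholesterol, Smoking} is needed (dropping Cholesterol leaves P1 open; dropping Smoking leaves P3 open), so no proper subset is valid.
Among all size-2 subsets of the eligible variables, only {Cholesterol, Smoking} blocks every backdoor path, so it is the unique smallest valid adjustment set.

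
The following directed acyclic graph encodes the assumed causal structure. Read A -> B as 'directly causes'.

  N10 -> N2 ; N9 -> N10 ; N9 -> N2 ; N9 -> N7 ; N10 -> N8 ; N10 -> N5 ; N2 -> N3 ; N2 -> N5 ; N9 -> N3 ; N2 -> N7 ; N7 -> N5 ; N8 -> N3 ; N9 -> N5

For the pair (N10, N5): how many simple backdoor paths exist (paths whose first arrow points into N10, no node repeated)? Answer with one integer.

A backdoor path from N10 to N5 is any simple undirected path whose first edge points into N10 (i.e. leaves N10 via a parent).
Parents of N10: {N9}.
Enumerating:
  P1: N10 <- N9 -> N2 -> N7 -> N5
  P2: N10 <- N9 -> N2 -> N5
  P3: N10 <- N9 -> N3 <- N2 -> N7 -> N5
  P4: N10 <- N9 -> N3 <- N2 -> N5
  P5: N10 <- N9 -> N7 <- N2 -> N5
  P6: N10 <- N9 -> N7 -> N5
  P7: N10 <- N9 -> N5
That exhausts the simple backdoor paths. Count: 7.

7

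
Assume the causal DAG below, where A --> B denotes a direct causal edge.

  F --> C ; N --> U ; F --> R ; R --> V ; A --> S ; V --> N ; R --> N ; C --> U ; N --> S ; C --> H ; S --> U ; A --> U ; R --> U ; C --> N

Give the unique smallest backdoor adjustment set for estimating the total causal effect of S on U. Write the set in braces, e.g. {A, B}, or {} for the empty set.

Variables eligible for adjustment (non-descendants of S, excluding S and U): {A, C, F, H, N, R, V}.
Backdoor paths from S to U:
  P1: S <- A -> U
  P2: S <- N <- R <- F -> C -> U
  P3: S <- N <- R -> U
  P4: S <- N <- C <- F -> R -> U
  P5: S <- N <- C -> U
  P6: S <- N <- V <- R <- F -> C -> U
  P7: S <- N <- V <- R -> U
  P8: S <- N -> U
The empty set is not sufficient: P1 (S <- A -> U) has no collider blocking it and no conditioned non-collider, so it is open.
Try {A, N}:
  P1: blocked at fork node A ∈ conditioning set.
  P2: blocked at chain node N ∈ conditioning set.
  P3: blocked at chain node N ∈ conditioning set.
  P4: blocked at chain node N ∈ conditioning set.
  P5: blocked at chain node N ∈ conditioning set.
  P6: blocked at chain node N ∈ conditioning set.
  P7: blocked at chain node N ∈ conditioning set.
  P8: blocked at fork node N ∈ conditioning set.
{A, N} contains no descendant of S and blocks every backdoor path.
Every element of {A, N} is needed (dropping A leaves P1 open; dropping N leaves P2 open), so no proper subset is valid.
Among all size-2 subsets of the eligible variables, only {A, N} blocks every backdoor path, so it is the unique smallest valid adjustment set.

{A, N}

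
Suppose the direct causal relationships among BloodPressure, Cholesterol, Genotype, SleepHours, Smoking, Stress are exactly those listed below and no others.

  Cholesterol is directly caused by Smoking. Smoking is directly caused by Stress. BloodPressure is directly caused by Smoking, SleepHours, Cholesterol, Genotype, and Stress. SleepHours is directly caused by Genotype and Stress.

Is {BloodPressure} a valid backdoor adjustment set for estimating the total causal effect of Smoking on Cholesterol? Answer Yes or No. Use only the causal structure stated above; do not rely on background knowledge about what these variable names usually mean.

Backdoor paths from Smoking to Cholesterol (paths whose first edge points into Smoking):
  P1: Smoking <- Stress -> SleepHours <- Genotype -> BloodPressure <- Cholesterol
  P2: Smoking <- Stress -> SleepHours -> BloodPressure <- Cholesterol
  P3: Smoking <- Stress -> BloodPressure <- Cholesterol
Condition 1 (no descendant of Smoking in the set): FAILS — BloodPressure is a descendant of Smoking.
Condition 2 (every backdoor path blocked by {BloodPressure}):
  P1: open — collider(s) SleepHours, BloodPressure are conditioned on (or have a conditioned descendant) and no non-collider on the path is in the set.
  P2: open — collider(s) BloodPressure are conditioned on (or have a conditioned descendant) and no non-collider on the path is in the set.
  P3: open — collider(s) BloodPressure are conditioned on (or have a conditioned descendant) and no non-collider on the path is in the set.
{BloodPressure} does not satisfy the backdoor criterion.

No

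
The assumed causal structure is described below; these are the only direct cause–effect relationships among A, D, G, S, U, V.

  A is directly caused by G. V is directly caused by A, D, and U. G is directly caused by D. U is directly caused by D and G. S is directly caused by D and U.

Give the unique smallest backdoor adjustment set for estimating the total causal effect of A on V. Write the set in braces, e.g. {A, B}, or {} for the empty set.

{G}

Variables eligible for adjustment (non-descendants of A, excluding A and V): {D, G, S, U}.
Backdoor paths from A to V:
  P1: A <- G <- D -> U -> V
  P2: A <- G <- D -> S <- U -> V
  P3: A <- G <- D -> V
  P4: A <- G -> U <- D -> V
  P5: A <- G -> U -> S <- D -> V
  P6: A <- G -> U -> V
The empty set is not sufficient: P1 (A <- G <- D -> U -> V) has no collider blocking it and no conditioned non-collider, so it is open.
Try {G}:
  P1: blocked at chain node G ∈ conditioning set.
  P2: blocked at chain node G ∈ conditioning set.
  P3: blocked at chain node G ∈ conditioning set.
  P4: blocked at fork node G ∈ conditioning set.
  P5: blocked at fork node G ∈ conditioning set.
  P6: blocked at fork node G ∈ conditioning set.
{G} contains no descendant of A and blocks every backdoor path.
No other singleton works — e.g. {D} leaves P6 open — so {G} is the unique smallest valid adjustment set.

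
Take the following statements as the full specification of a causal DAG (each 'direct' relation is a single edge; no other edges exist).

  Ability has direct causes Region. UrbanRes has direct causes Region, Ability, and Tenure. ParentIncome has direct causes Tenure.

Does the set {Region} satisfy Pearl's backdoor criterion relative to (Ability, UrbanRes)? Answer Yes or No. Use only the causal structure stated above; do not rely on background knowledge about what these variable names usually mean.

Backdoor paths from Ability to UrbanRes (paths whose first edge points into Ability):
  P1: Ability <- Region -> UrbanRes
Condition 1 (no descendant of Ability in the set): holds — descendants of Ability are {UrbanRes}; none are in {Region}.
Condition 2 (every backdoor path blocked by {Region}):
  P1: blocked at fork node Region ∈ conditioning set.
{Region} satisfies the backdoor criterion.

Yes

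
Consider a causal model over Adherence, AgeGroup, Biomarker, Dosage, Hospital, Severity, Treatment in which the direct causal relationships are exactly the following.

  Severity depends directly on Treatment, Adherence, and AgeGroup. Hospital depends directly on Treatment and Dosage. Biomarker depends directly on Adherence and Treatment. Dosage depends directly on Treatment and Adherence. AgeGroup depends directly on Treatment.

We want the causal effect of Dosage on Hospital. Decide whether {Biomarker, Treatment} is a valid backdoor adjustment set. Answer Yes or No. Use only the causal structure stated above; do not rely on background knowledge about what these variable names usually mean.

Yes

Backdoor paths from Dosage to Hospital (paths whose first edge points into Dosage):
  P1: Dosage <- Treatment -> Hospital
  P2: Dosage <- Adherence -> Severity <- Treatment -> Hospital
  P3: Dosage <- Adherence -> Severity <- AgeGroup <- Treatment -> Hospital
  P4: Dosage <- Adherence -> Biomarker <- Treatment -> Hospital
Condition 1 (no descendant of Dosage in the set): holds — descendants of Dosage are {Hospital}; none are in {Biomarker, Treatment}.
Condition 2 (every backdoor path blocked by {Biomarker, Treatment}):
  P1: blocked at fork node Treatment ∈ conditioning set.
  P2: blocked at collider Severity (neither it nor any descendant is in the conditioning set).
  P3: blocked at collider Severity (neither it nor any descendant is in the conditioning set).
  P4: blocked at fork node Treatment ∈ conditioning set.
{Biomarker, Treatment} satisfies the backdoor criterion.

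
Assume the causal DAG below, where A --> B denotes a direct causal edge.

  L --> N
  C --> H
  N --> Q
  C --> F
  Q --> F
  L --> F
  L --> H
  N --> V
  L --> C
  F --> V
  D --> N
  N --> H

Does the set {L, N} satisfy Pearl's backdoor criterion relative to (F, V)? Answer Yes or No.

Backdoor paths from F to V (paths whose first edge points into F):
  P1: F <- L -> N -> V
  P2: F <- L -> C -> H <- N -> V
  P3: F <- L -> H <- N -> V
  P4: F <- Q <- N -> V
  P5: F <- C <- L -> N -> V
  P6: F <- C <- L -> H <- N -> V
  P7: F <- C -> H <- L -> N -> V
  P8: F <- C -> H <- N -> V
Condition 1 (no descendant of F in the set): holds — descendants of F are {V}; none are in {L, N}.
Condition 2 (every backdoor path blocked by {L, N}):
  P1: blocked at fork node L ∈ conditioning set.
  P2: blocked at fork node L ∈ conditioning set.
  P3: blocked at fork node L ∈ conditioning set.
  P4: blocked at fork node N ∈ conditioning set.
  P5: blocked at fork node L ∈ conditioning set.
  P6: blocked at fork node L ∈ conditioning set.
  P7: blocked at collider H (neither it nor any descendant is in the conditioning set).
  P8: blocked at collider H (neither it nor any descendant is in the conditioning set).
{L, N} satisfies the backdoor criterion.

Yes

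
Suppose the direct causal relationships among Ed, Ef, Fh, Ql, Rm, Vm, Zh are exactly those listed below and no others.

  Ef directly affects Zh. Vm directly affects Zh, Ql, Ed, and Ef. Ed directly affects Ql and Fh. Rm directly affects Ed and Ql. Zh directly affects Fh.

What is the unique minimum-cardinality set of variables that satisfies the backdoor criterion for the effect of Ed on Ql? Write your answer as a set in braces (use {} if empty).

{Rm, Vm}

Variables eligible for adjustment (non-descendants of Ed, excluding Ed and Ql): {Ef, Rm, Vm, Zh}.
Backdoor paths from Ed to Ql:
  P1: Ed <- Vm -> Ql
  P2: Ed <- Rm -> Ql
The empty set is not sufficient: P1 (Ed <- Vm -> Ql) has no collider blocking it and no conditioned non-collider, so it is open.
Try {Rm, Vm}:
  P1: blocked at fork node Vm ∈ conditioning set.
  P2: blocked at fork node Rm ∈ conditioning set.
{Rm, Vm} contains no descendant of Ed and blocks every backdoor path.
Every element of {Rm, Vm} is needed (dropping Rm leaves P2 open; dropping Vm leaves P1 open), so no proper subset is valid.
Among all size-2 subsets of the eligible variables, only {Rm, Vm} blocks every backdoor path, so it is the unique smallest valid adjustment set.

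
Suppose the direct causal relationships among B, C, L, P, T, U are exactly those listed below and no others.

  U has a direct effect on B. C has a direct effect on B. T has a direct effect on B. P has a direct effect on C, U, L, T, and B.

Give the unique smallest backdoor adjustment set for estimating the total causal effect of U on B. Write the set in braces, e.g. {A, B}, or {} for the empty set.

Variables eligible for adjustment (non-descendants of U, excluding U and B): {C, L, P, T}.
Backdoor paths from U to B:
  P1: U <- P -> T -> B
  P2: U <- P -> C -> B
  P3: U <- P -> B
The empty set is not sufficient: P1 (U <- P -> T -> B) has no collider blocking it and no conditioned non-collider, so it is open.
Try {P}:
  P1: blocked at fork node P ∈ conditioning set.
  P2: blocked at fork node P ∈ conditioning set.
  P3: blocked at fork node P ∈ conditioning set.
{P} contains no descendant of U and blocks every backdoor path.
No other singleton works — e.g. {L} leaves P1 open — so {P} is the unique smallest valid adjustment set.

{P}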